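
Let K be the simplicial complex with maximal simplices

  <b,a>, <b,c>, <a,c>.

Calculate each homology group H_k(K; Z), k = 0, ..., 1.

K has 3 vertices, 3 edges.
rank ∂_0 = 0, rank ∂_1 = 2 ⇒ b_0 = 3 − 0 − 2 = 1; all invariant factors of ∂_1 are 1 so no torsion. So H_0 ≅ Z.
rank ∂_1 = 2, rank ∂_2 = 0 ⇒ b_1 = 3 − 2 − 0 = 1. So H_1 ≅ Z.

H_0 = Z,  H_1 = Z.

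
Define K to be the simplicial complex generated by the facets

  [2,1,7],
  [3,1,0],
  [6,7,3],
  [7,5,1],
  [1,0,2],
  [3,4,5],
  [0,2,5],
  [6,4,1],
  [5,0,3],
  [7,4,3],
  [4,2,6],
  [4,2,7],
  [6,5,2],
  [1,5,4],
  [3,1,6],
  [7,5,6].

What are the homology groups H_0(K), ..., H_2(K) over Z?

H_0 ≅ Z,  H_1 ≅ Z^2,  H_2 ≅ Z.

Fix the vertex order 0 < 1 < 2 < 3 < 4 < 5 < 6 < 7 and write every simplex with vertices in increasing order. Then dim K = 2 and the simplices of K are:

  0-simplices (8): [0], [1], [2], [3], [4], [5], [6], [7]
  1-simplices (24): (24 of them)
  2-simplices (16): [0,1,2], [0,1,3], [0,2,5], [0,3,5], [1,2,7], [1,3,6], [1,4,5], [1,4,6], [1,5,7], [2,4,6], [2,4,7], [2,5,6], [3,4,5], [3,4,7], [3,6,7], [5,6,7]

giving chain groups C_0 ≅ Z^8, C_1 ≅ Z^24, C_2 ≅ Z^16.

∂_1: C_1 → C_0 sends each edge [p,q] (with p < q) to q − p. For instance
  ∂[1,6] = [6] − [1].
The 8×24 boundary matrix has rank 7 and Smith normal form diag(1,1,1,1,1,1,1).

Boundary ∂_2: C_2 → C_1 maps a triangle to the signed sum of its edges. For instance
  ∂[2,4,6] = [4,6] − [2,6] + [2,4],
  ∂[0,2,5] = [2,5] − [0,5] + [0,2].
The 24×16 boundary matrix has rank 15 and Smith normal form diag(1,1,1,1,1,1,1,1,1,1,1,1,1,1,1).

Computing H_k = (kernel of ∂_k) / (image of ∂_{k+1}):

  H_0: rank C_0 − rank ∂_1 = 8 − 7 = 1, and the invariant factors of ∂_1 are all 1, so H_0 ≅ Z.
  H_1: rank ker ∂_1 − rank ∂_2 = (24 − 7) − 15 = 2, and the invariant factors of ∂_2 are all 1, so H_1 ≅ Z^2.
  H_2: rank ker ∂_2 − rank ∂_3 = (16 − 15) − 0 = 1, and there is no ∂_3, so H_2 ≅ Z.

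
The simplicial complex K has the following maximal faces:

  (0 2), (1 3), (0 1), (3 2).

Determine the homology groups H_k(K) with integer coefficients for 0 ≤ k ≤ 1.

K has 4 vertices, 4 edges.
rank ∂_0 = 0, rank ∂_1 = 3 ⇒ b_0 = 4 − 0 − 3 = 1; all invariant factors of ∂_1 are 1 so no torsion. So H_0 ≅ Z.
rank ∂_1 = 3, rank ∂_2 = 0 ⇒ b_1 = 4 − 3 − 0 = 1. So H_1 ≅ Z.

H_0 = Z,  H_1 = Z.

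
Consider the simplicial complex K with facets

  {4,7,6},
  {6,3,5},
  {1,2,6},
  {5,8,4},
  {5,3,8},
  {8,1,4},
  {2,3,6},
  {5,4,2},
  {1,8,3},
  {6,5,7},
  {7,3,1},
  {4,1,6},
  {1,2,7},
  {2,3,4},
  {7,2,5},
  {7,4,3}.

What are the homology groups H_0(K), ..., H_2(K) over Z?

Fix the vertex order 1 < 2 < 3 < 4 < 5 < 6 < 7 < 8 and write every simplex with vertices in increasing order. Then dim K = 2 and the simplices of K are:

  0-simplices (8): [1], [2], [3], [4], [5], [6], [7], [8]
  1-simplices (24): (24 of them)
  2-simplices (16): [1,2,6], [1,2,7], [1,3,7], [1,3,8], [1,4,6], [1,4,8], [2,3,4], [2,3,6], [2,4,5], [2,5,7], [3,4,7], [3,5,6], [3,5,8], [4,5,8], [4,6,7], [5,6,7]

giving chain groups C_0 ≅ Z^8, C_1 ≅ Z^24, C_2 ≅ Z^16.

The boundary map ∂_1: C_1 → C_0 sends each edge [p,q] (with p < q) to q − p. For instance
  ∂[1,4] = [4] − [1].
The 8×24 boundary matrix has rank 7 and Smith normal form diag(1,1,1,1,1,1,1).

The boundary map ∂_2: C_2 → C_1 sends each 2-simplex [p,q,r] to [q,r] − [p,r] + [p,q]. For instance
  ∂[2,3,6] = [3,6] − [2,6] + [2,3],
  ∂[2,5,7] = [5,7] − [2,7] + [2,5].
The resulting 24×16 matrix has rank 15, and its Smith normal form has invariant factors (1,1,1,1,1,1,1,1,1,1,1,1,1,1,1).

Now H_k = ker ∂_k / im ∂_{k+1}, so:

  H_0: rank C_0 − rank ∂_1 = 8 − 7 = 1, and the invariant factors of ∂_1 are all 1, so H_0 ≅ Z.
  H_1: rank ker ∂_1 − rank ∂_2 = (24 − 7) − 15 = 2, and the invariant factors of ∂_2 are all 1, so H_1 ≅ Z^2.
  H_2: rank ker ∂_2 − rank ∂_3 = (16 − 15) − 0 = 1, and there is no ∂_3, so H_2 ≅ Z.

As a check, the Euler characteristic is 8 − 24 + 16 = 0, which agrees with 1 − 2 + 1 = 0.
(K is a triangulation of the torus T^2.)

H_0 = Z,  H_1 = Z^2,  H_2 = Z.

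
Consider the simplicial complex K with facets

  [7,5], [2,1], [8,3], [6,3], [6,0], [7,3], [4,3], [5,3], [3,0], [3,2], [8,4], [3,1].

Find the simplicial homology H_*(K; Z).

H_0 ≅ Z,  H_1 ≅ Z^4.

Take the total order 0 < 1 < 2 < 3 < 4 < 5 < 6 < 7 < 8 on the vertex set. Then K (dimension 1) consists of the simplices:

  0-simplices (9): [0], [1], [2], [3], [4], [5], [6], [7], [8]
  1-simplices (12): [0,3], [0,6], [1,2], [1,3], [2,3], [3,4], [3,5], [3,6], [3,7], [3,8], [4,8], [5,7]

giving chain groups C_0 ≅ Z^9, C_1 ≅ Z^12.

The boundary map ∂_1: C_1 → C_0 sends each edge [p,q] (with p < q) to q − p.
As a 9×12 matrix over Z this has rank 8, with invariant factors (1,1,1,1,1,1,1,1).

Reading off H_k = ker ∂_k / im ∂_{k+1}:

  H_0: rank C_0 − rank ∂_1 = 9 − 8 = 1, and the invariant factors of ∂_1 are all 1, so H_0 ≅ Z.
  H_1: rank ker ∂_1 − rank ∂_2 = (12 − 8) − 0 = 4, and there is no ∂_2, so H_1 ≅ Z^4.

As a check, the Euler characteristic is 9 − 12 = -3, which agrees with 1 − 4 = -3.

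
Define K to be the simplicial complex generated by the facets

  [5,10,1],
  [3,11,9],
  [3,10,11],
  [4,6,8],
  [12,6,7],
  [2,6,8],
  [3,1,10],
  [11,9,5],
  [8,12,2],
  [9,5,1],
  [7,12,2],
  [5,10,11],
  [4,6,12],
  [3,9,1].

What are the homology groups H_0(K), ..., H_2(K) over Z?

H_0 ≅ Z^2,  H_1 ≅ Z,  H_2 ≅ Z.

K has 12 vertices, 24 edges, 14 triangles.
rank ∂_0 = 0, rank ∂_1 = 10 ⇒ b_0 = 12 − 0 − 10 = 2; all invariant factors of ∂_1 are 1 so no torsion. So H_0 ≅ Z^2.
rank ∂_1 = 10, rank ∂_2 = 13 ⇒ b_1 = 24 − 10 − 13 = 1; all invariant factors of ∂_2 are 1 so no torsion. So H_1 ≅ Z.
rank ∂_2 = 13, rank ∂_3 = 0 ⇒ b_2 = 14 − 13 − 0 = 1. So H_2 ≅ Z.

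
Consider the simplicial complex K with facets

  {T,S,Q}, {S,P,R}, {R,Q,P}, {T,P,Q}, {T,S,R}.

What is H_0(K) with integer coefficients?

H_0 ≅ Z.

We work with the vertex ordering P < Q < R < S < T. The simplices of K, each written with vertices in increasing order, are:

  0-simplices (5): P, Q, R, S, T
  1-simplices (10): PQ, PR, PS, PT, QR, QS, QT, RS, RT, ST
  2-simplices (5): PQR, PQT, PRS, QST, RST

giving chain groups C_0 ≅ Z^5, C_1 ≅ Z^10, C_2 ≅ Z^5.

Boundary ∂_1: C_1 → C_0 maps an edge to its endpoints' difference, ∂[p,q] = q − p. For instance
  ∂ST = T − S.
The resulting 5×10 matrix has rank 4, and its Smith normal form has invariant factors (1,1,1,1).

The boundary map ∂_2: C_2 → C_1 sends each 2-simplex [p,q,r] to [q,r] − [p,r] + [p,q]. For instance
  ∂RST = ST − RT + RS,
  ∂QST = ST − QT + QS.
As a 10×5 matrix over Z this has rank 5, with invariant factors (1,1,1,1,1).

From H_k ≅ ker(∂_k) / im(∂_{k+1}) we obtain:

  H_0: rank C_0 − rank ∂_1 = 5 − 4 = 1, and the invariant factors of ∂_1 are all 1, so H_0 ≅ Z.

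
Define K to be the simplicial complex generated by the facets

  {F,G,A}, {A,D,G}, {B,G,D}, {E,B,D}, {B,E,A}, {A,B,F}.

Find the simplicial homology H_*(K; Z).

H_0 ≅ Z,  H_1 ≅ Z,  H_2 = 0.

Fix the vertex order A < B < D < E < F < G and write every simplex with vertices in increasing order. Then dim K = 2 and the simplices of K are:

  0-simplices (6): A, B, D, E, F, G
  1-simplices (12): AB, AD, AE, AF, AG, BD, BE, BF, BG, DE, DG, FG
  2-simplices (6): ABE, ABF, ADG, AFG, BDE, BDG

so the chain groups are C_0 ≅ Z^6, C_1 ≅ Z^12, C_2 ≅ Z^6.

Boundary ∂_1: C_1 → C_0 is given by ∂[p,q] = [q] − [p].
The resulting 6×12 matrix has rank 5, and its Smith normal form has invariant factors (1,1,1,1,1).

∂_2: C_2 → C_1 sends each 2-simplex [p,q,r] to [q,r] − [p,r] + [p,q]. For instance
  ∂BDE = DE − BE + BD,
  ∂ABE = BE − AE + AB.
The resulting 12×6 matrix has rank 6, and its Smith normal form has invariant factors (1,1,1,1,1,1).

Reading off H_k = ker ∂_k / im ∂_{k+1}:

  H_0: rank C_0 − rank ∂_1 = 6 − 5 = 1, and the invariant factors of ∂_1 are all 1, so H_0 ≅ Z.
  H_1: rank ker ∂_1 − rank ∂_2 = (12 − 5) − 6 = 1, and the invariant factors of ∂_2 are all 1, so H_1 ≅ Z.
  H_2: rank ker ∂_2 − rank ∂_3 = (6 − 6) − 0 = 0, and there is no ∂_3, so H_2 ≅ 0.

As a check, the Euler characteristic is 6 − 12 + 6 = 0, which agrees with 1 − 1 + 0 = 0.
(K is a triangulation of the cylinder S^1 x I.)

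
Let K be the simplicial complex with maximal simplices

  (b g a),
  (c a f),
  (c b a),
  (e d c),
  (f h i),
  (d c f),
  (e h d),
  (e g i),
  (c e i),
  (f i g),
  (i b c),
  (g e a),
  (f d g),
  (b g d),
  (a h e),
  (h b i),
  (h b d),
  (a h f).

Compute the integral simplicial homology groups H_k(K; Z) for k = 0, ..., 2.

K has 9 vertices, 27 edges, 18 triangles.
rank ∂_0 = 0, rank ∂_1 = 8 ⇒ b_0 = 9 − 0 − 8 = 1; all invariant factors of ∂_1 are 1 so no torsion. So H_0 = Z.
rank ∂_1 = 8, rank ∂_2 = 17 ⇒ b_1 = 27 − 8 − 17 = 2; all invariant factors of ∂_2 are 1 so no torsion. So H_1 = Z^2.
rank ∂_2 = 17, rank ∂_3 = 0 ⇒ b_2 = 18 − 17 − 0 = 1. So H_2 = Z.

H_0 = Z,  H_1 = Z^2,  H_2 = Z.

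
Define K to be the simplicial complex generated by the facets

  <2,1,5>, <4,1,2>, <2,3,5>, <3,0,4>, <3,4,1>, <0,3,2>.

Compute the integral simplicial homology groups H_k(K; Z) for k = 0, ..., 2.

H_0 ≅ Z,  H_1 ≅ Z,  H_2 = 0.

Fix the vertex order 0 < 1 < 2 < 3 < 4 < 5 and write every simplex with vertices in increasing order. Then dim K = 2 and the simplices of K are:

  0-simplices (6): [0], [1], [2], [3], [4], [5]
  1-simplices (12): [0,2], [0,3], [0,4], [1,2], [1,3], [1,4], [1,5], [2,3], [2,4], [2,5], [3,4], [3,5]
  2-simplices (6): [0,2,3], [0,3,4], [1,2,4], [1,2,5], [1,3,4], [2,3,5]

Hence C_0 ≅ Z^6, C_1 ≅ Z^12, C_2 ≅ Z^6.

The boundary map ∂_1: C_1 → C_0 sends each edge [p,q] (with p < q) to q − p. For instance
  ∂[0,2] = [2] − [0].
The resulting 6×12 matrix has rank 5, and its Smith normal form has invariant factors (1,1,1,1,1).

Boundary ∂_2: C_2 → C_1 acts by ∂[p,q,r] = [q,r] − [p,r] + [p,q]. For instance
  ∂[1,3,4] = [3,4] − [1,4] + [1,3],
  ∂[0,3,4] = [3,4] − [0,4] + [0,3].
As a 12×6 matrix over Z this has rank 6, with invariant factors (1,1,1,1,1,1).

Now H_k = ker ∂_k / im ∂_{k+1}, so:

  H_0: rank C_0 − rank ∂_1 = 6 − 5 = 1, and the invariant factors of ∂_1 are all 1, so H_0 ≅ Z.
  H_1: rank ker ∂_1 − rank ∂_2 = (12 − 5) − 6 = 1, and the invariant factors of ∂_2 are all 1, so H_1 ≅ Z.
  H_2: rank ker ∂_2 − rank ∂_3 = (6 − 6) − 0 = 0, and there is no ∂_3, so H_2 ≅ 0.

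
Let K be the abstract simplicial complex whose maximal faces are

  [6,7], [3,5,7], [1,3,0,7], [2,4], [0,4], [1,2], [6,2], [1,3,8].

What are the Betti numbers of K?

Order the vertices as 0 < 1 < 2 < 3 < 4 < 5 < 6 < 7 < 8. Listing each simplex with vertices in this order, K has dimension 3 with simplices:

  0-simplices (9): [0], [1], [2], [3], [4], [5], [6], [7], [8]
  1-simplices (15): [0,1], [0,3], [0,4], [0,7], [1,2], [1,3], [1,7], [1,8], [2,4], [2,6], [3,5], [3,7], [3,8], [5,7], [6,7]
  2-simplices (6): [0,1,3], [0,1,7], [0,3,7], [1,3,7], [1,3,8], [3,5,7]
  3-simplices (1): [0,1,3,7]

Hence C_0 ≅ Z^9, C_1 ≅ Z^15, C_2 ≅ Z^6, C_3 ≅ Z^1.

The boundary map ∂_1: C_1 → C_0 sends each edge [p,q] (with p < q) to q − p. For instance
  ∂[0,3] = [3] − [0].
The resulting 9×15 matrix has rank 8, and its Smith normal form has invariant factors (1,1,1,1,1,1,1,1).

The boundary map ∂_2: C_2 → C_1 sends each 2-simplex [p,q,r] to [q,r] − [p,r] + [p,q]. For instance
  ∂[0,3,7] = [3,7] − [0,7] + [0,3],
  ∂[0,1,3] = [1,3] − [0,3] + [0,1].
The 15×6 boundary matrix has rank 5 and Smith normal form diag(1,1,1,1,1).

Boundary ∂_3: C_3 → C_2 sends each 3-simplex σ to the alternating sum Σ_i (−1)^i (σ with its i-th vertex removed). For instance
  ∂[0,1,3,7] = [1,3,7] − [0,3,7] + [0,1,7] − [0,1,3].
The 6×1 boundary matrix has rank 1 and Smith normal form diag(1).

Now H_k = ker ∂_k / im ∂_{k+1}, so:

  H_0: rank C_0 − rank ∂_1 = 9 − 8 = 1, and the invariant factors of ∂_1 are all 1, so H_0 ≅ Z.
  H_1: rank ker ∂_1 − rank ∂_2 = (15 − 8) − 5 = 2, and the invariant factors of ∂_2 are all 1, so H_1 ≅ Z^2.
  H_2: rank ker ∂_2 − rank ∂_3 = (6 − 5) − 1 = 0, and the invariant factors of ∂_3 are all 1, so H_2 ≅ 0.
  H_3: rank ker ∂_3 − rank ∂_4 = (1 − 1) − 0 = 0, and there is no ∂_4, so H_3 ≅ 0.

As a check, the Euler characteristic is 9 − 15 + 6 − 1 = -1, which agrees with 1 − 2 + 0 − 0 = -1.

Hence the Betti numbers are b_0 = 1, b_1 = 2, b_2 = 0, b_3 = 0.

b_0 = 1, b_1 = 2, b_2 = 0, b_3 = 0.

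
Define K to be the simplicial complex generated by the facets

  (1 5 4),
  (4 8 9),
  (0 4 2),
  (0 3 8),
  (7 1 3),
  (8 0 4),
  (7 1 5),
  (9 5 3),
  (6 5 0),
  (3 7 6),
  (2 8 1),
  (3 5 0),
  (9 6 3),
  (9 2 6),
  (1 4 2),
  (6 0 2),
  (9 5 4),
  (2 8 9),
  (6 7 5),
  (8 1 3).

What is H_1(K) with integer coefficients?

H_1 ≅ Z ⊕ Z/2.

We work with the vertex ordering 0 < 1 < 2 < 3 < 4 < 5 < 6 < 7 < 8 < 9. The simplices of K, each written with vertices in increasing order, are:

  0-simplices (10): [0], [1], [2], [3], [4], [5], [6], [7], [8], [9]
  1-simplices (30): (30 of them)
  2-simplices (20): (20 of them)

giving chain groups C_0 ≅ Z^10, C_1 ≅ Z^30, C_2 ≅ Z^20.

The boundary map ∂_1: C_1 → C_0 maps an edge to its endpoints' difference, ∂[p,q] = q − p. For instance
  ∂[6,7] = [7] − [6].
The resulting 10×30 matrix has rank 9, and its Smith normal form has invariant factors (1,1,1,1,1,1,1,1,1).

∂_2: C_2 → C_1 sends each 2-simplex [p,q,r] to [q,r] − [p,r] + [p,q]. For instance
  ∂[5,6,7] = [6,7] − [5,7] + [5,6],
  ∂[1,3,8] = [3,8] − [1,8] + [1,3].
This gives a 30×20 integer matrix of rank 20; reducing to Smith normal form yields diagonal entries (1,1,1,1,1,1,1,1,1,1,1,1,1,1,1,1,1,1,1,2).

Computing H_k = (kernel of ∂_k) / (image of ∂_{k+1}):

  H_1: rank ker ∂_1 − rank ∂_2 = (30 − 9) − 20 = 1, and ∂_2 has invariant factor 2 > 1, so H_1 = Z ⊕ Z/2.

(K is a triangulation of the Klein bottle.)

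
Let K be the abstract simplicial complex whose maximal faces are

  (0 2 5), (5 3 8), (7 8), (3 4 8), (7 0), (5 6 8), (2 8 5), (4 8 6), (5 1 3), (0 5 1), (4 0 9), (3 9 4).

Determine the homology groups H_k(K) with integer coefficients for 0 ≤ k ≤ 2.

H_0 ≅ Z,  H_1 ≅ Z^2,  H_2 = 0.

Order the vertices as 0 < 1 < 2 < 3 < 4 < 5 < 6 < 7 < 8 < 9. Listing each simplex with vertices in this order, K has dimension 2 with simplices:

  0-simplices (10): [0], [1], [2], [3], [4], [5], [6], [7], [8], [9]
  1-simplices (21): [0,1], [0,2], [0,4], [0,5], [0,7], [0,9], [1,3], [1,5], [2,5], [2,8], [3,4], [3,5], [3,8], [3,9], [4,6], [4,8], [4,9], [5,6], [5,8], [6,8], [7,8]
  2-simplices (10): [0,1,5], [0,2,5], [0,4,9], [1,3,5], [2,5,8], [3,4,8], [3,4,9], [3,5,8], [4,6,8], [5,6,8]

Hence C_0 ≅ Z^10, C_1 ≅ Z^21, C_2 ≅ Z^10.

Boundary ∂_1: C_1 → C_0 maps an edge to its endpoints' difference, ∂[p,q] = q − p.
The resulting 10×21 matrix has rank 9, and its Smith normal form has invariant factors (1,1,1,1,1,1,1,1,1).

∂_2: C_2 → C_1 sends each 2-simplex [p,q,r] to [q,r] − [p,r] + [p,q]. For instance
  ∂[3,5,8] = [5,8] − [3,8] + [3,5],
  ∂[0,1,5] = [1,5] − [0,5] + [0,1].
The 21×10 boundary matrix has rank 10 and Smith normal form diag(1,1,1,1,1,1,1,1,1,1).

Reading off H_k = ker ∂_k / im ∂_{k+1}:

  H_0: rank C_0 − rank ∂_1 = 10 − 9 = 1, and the invariant factors of ∂_1 are all 1, so H_0 = Z.
  H_1: rank ker ∂_1 − rank ∂_2 = (21 − 9) − 10 = 2, and the invariant factors of ∂_2 are all 1, so H_1 = Z^2.
  H_2: rank ker ∂_2 − rank ∂_3 = (10 − 10) − 0 = 0, and there is no ∂_3, so H_2 = 0.

As a check, the Euler characteristic is 10 − 21 + 10 = -1, which agrees with 1 − 2 + 0 = -1.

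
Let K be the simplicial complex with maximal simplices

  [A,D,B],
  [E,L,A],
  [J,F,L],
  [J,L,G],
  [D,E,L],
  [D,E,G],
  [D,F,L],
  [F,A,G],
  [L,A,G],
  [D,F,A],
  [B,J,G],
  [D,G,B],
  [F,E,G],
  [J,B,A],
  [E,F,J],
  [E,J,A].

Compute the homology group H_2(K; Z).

Take the total order A < B < D < E < F < G < J < L on the vertex set. Then K (dimension 2) consists of the simplices:

  0-simplices (8): A, B, D, E, F, G, J, L
  1-simplices (24): AB, AD, AE, AF, AG, AJ, AL, BD, BG, BJ, DE, DF, DG, DL, EF, EG, EJ, EL, FG, FJ, FL, GJ, GL, JL
  2-simplices (16): ABD, ABJ, ADF, AEJ, AEL, AFG, AGL, BDG, BGJ, DEG, DEL, DFL, EFG, EFJ, FJL, GJL

so the chain groups are C_0 ≅ Z^8, C_1 ≅ Z^24, C_2 ≅ Z^16.

Boundary ∂_1: C_1 → C_0 sends each edge [p,q] (with p < q) to q − p. For instance
  ∂AD = D − A.
This gives a 8×24 integer matrix of rank 7; reducing to Smith normal form yields diagonal entries (1,1,1,1,1,1,1).

∂_2: C_2 → C_1 acts by ∂[p,q,r] = [q,r] − [p,r] + [p,q]. For instance
  ∂AEJ = EJ − AJ + AE,
  ∂ABJ = BJ − AJ + AB.
This gives a 24×16 integer matrix of rank 15; reducing to Smith normal form yields diagonal entries (1,1,1,1,1,1,1,1,1,1,1,1,1,1,1).

From H_k ≅ ker(∂_k) / im(∂_{k+1}) we obtain:

  H_2: rank ker ∂_2 − rank ∂_3 = (16 − 15) − 0 = 1, and there is no ∂_3, so H_2 = Z.

H_2 = Z.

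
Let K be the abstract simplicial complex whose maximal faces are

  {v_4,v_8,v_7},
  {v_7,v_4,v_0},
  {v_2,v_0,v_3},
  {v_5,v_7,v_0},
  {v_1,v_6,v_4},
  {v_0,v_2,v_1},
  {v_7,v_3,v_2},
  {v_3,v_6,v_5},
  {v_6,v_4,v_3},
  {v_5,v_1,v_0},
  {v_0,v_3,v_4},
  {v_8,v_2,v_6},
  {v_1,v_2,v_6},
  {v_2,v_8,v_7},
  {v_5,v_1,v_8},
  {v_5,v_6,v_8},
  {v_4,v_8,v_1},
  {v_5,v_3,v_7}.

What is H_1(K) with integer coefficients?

H_1 ≅ Z ⊕ Z/2Z.

K has 9 vertices, 27 edges, 18 triangles.
rank ∂_1 = 8, rank ∂_2 = 18 ⇒ b_1 = 27 − 8 − 18 = 1; ∂_2 has invariant factor(s) [2] giving torsion. So H_1 ≅ Z ⊕ Z/2Z.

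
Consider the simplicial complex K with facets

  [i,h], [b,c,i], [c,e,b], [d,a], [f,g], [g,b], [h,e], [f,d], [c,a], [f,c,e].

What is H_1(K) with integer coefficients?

Take the total order a < b < c < d < e < f < g < h < i on the vertex set. Then K (dimension 2) consists of the simplices:

  0-simplices (9): a, b, c, d, e, f, g, h, i
  1-simplices (14): ac, ad, bc, be, bg, bi, ce, cf, ci, df, ef, eh, fg, hi
  2-simplices (3): bce, bci, cef

Hence C_0 ≅ Z^9, C_1 ≅ Z^14, C_2 ≅ Z^3.

The boundary map ∂_1: C_1 → C_0 is given by ∂[p,q] = [q] − [p]. For instance
  ∂fg = g − f.
This gives a 9×14 integer matrix of rank 8; reducing to Smith normal form yields diagonal entries (1,1,1,1,1,1,1,1).

∂_2: C_2 → C_1 acts by ∂[p,q,r] = [q,r] − [p,r] + [p,q]. For instance
  ∂bce = ce − be + bc,
  ∂cef = ef − cf + ce.
This gives a 14×3 integer matrix of rank 3; reducing to Smith normal form yields diagonal entries (1,1,1).

From H_k ≅ ker(∂_k) / im(∂_{k+1}) we obtain:

  H_1: rank ker ∂_1 − rank ∂_2 = (14 − 8) − 3 = 3, and the invariant factors of ∂_2 are all 1, so H_1 ≅ Z^3.

H_1 ≅ Z^3.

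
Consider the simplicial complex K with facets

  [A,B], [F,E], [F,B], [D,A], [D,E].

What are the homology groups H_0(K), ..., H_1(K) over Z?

Fix the vertex order A < B < D < E < F and write every simplex with vertices in increasing order. Then dim K = 1 and the simplices of K are:

  0-simplices (5): A, B, D, E, F
  1-simplices (5): AB, AD, BF, DE, EF

giving chain groups C_0 ≅ Z^5, C_1 ≅ Z^5.

Boundary ∂_1: C_1 → C_0 sends each edge [p,q] (with p < q) to q − p. For instance
  ∂BF = F − B.
The 5×5 boundary matrix has rank 4 and Smith normal form diag(1,1,1,1).

Computing H_k = (kernel of ∂_k) / (image of ∂_{k+1}):

  H_0: rank C_0 − rank ∂_1 = 5 − 4 = 1, and the invariant factors of ∂_1 are all 1, so H_0 ≅ Z.
  H_1: rank ker ∂_1 − rank ∂_2 = (5 − 4) − 0 = 1, and there is no ∂_2, so H_1 ≅ Z.

As a check, the Euler characteristic is 5 − 5 = 0, which agrees with 1 − 1 = 0.

H_0 ≅ Z,  H_1 ≅ Z.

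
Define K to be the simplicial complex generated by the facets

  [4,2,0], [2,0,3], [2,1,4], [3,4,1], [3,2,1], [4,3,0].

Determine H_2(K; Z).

H_2 ≅ Z.

Fix the vertex order 0 < 1 < 2 < 3 < 4 and write every simplex with vertices in increasing order. Then dim K = 2 and the simplices of K are:

  0-simplices (5): [0], [1], [2], [3], [4]
  1-simplices (9): [0,2], [0,3], [0,4], [1,2], [1,3], [1,4], [2,3], [2,4], [3,4]
  2-simplices (6): [0,2,3], [0,2,4], [0,3,4], [1,2,3], [1,2,4], [1,3,4]

so the chain groups are C_0 ≅ Z^5, C_1 ≅ Z^9, C_2 ≅ Z^6.

Boundary ∂_1: C_1 → C_0 is given by ∂[p,q] = [q] − [p].
As a 5×9 matrix over Z this has rank 4, with invariant factors (1,1,1,1).

Boundary ∂_2: C_2 → C_1 maps a triangle to the signed sum of its edges. For instance
  ∂[1,3,4] = [3,4] − [1,4] + [1,3],
  ∂[0,2,4] = [2,4] − [0,4] + [0,2].
As a 9×6 matrix over Z this has rank 5, with invariant factors (1,1,1,1,1).

From H_k ≅ ker(∂_k) / im(∂_{k+1}) we obtain:

  H_2: rank ker ∂_2 − rank ∂_3 = (6 − 5) − 0 = 1, and there is no ∂_3, so H_2 = Z.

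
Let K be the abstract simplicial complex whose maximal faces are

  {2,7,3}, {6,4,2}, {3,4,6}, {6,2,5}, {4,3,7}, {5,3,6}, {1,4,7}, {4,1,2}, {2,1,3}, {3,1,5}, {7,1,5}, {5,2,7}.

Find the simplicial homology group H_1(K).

H_1 ≅ Z_2.

We work with the vertex ordering 1 < 2 < 3 < 4 < 5 < 6 < 7. The simplices of K, each written with vertices in increasing order, are:

  0-simplices (7): [1], [2], [3], [4], [5], [6], [7]
  1-simplices (18): [1,2], [1,3], [1,4], [1,5], [1,7], [2,3], [2,4], [2,5], [2,6], [2,7], [3,4], [3,5], [3,6], [3,7], [4,6], [4,7], [5,6], [5,7]
  2-simplices (12): [1,2,3], [1,2,4], [1,3,5], [1,4,7], [1,5,7], [2,3,7], [2,4,6], [2,5,6], [2,5,7], [3,4,6], [3,4,7], [3,5,6]

Hence C_0 ≅ Z^7, C_1 ≅ Z^18, C_2 ≅ Z^12.

Boundary ∂_1: C_1 → C_0 maps an edge to its endpoints' difference, ∂[p,q] = q − p.
The resulting 7×18 matrix has rank 6, and its Smith normal form has invariant factors (1,1,1,1,1,1).

Boundary ∂_2: C_2 → C_1 maps a triangle to the signed sum of its edges. For instance
  ∂[1,2,3] = [2,3] − [1,3] + [1,2],
  ∂[2,5,6] = [5,6] − [2,6] + [2,5].
This gives a 18×12 integer matrix of rank 12; reducing to Smith normal form yields diagonal entries (1,1,1,1,1,1,1,1,1,1,1,2).

Reading off H_k = ker ∂_k / im ∂_{k+1}:

  H_1: rank ker ∂_1 − rank ∂_2 = (18 − 6) − 12 = 0, and ∂_2 has invariant factor 2 > 1, so H_1 ≅ Z_2.

(K is a triangulation of the real projective plane RP^2.)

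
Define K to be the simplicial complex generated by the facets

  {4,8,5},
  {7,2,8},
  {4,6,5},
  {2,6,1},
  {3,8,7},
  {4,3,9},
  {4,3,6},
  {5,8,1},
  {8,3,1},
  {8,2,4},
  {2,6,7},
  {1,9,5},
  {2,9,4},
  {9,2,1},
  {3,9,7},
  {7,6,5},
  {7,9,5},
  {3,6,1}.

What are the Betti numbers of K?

We work with the vertex ordering 1 < 2 < 3 < 4 < 5 < 6 < 7 < 8 < 9. The simplices of K, each written with vertices in increasing order, are:

  0-simplices (9): [1], [2], [3], [4], [5], [6], [7], [8], [9]
  1-simplices (27): (27 of them)
  2-simplices (18): [1,2,6], [1,2,9], [1,3,6], [1,3,8], [1,5,8], [1,5,9], [2,4,8], [2,4,9], [2,6,7], [2,7,8], [3,4,6], [3,4,9], [3,7,8], [3,7,9], [4,5,6], [4,5,8], [5,6,7], [5,7,9]

Hence C_0 ≅ Z^9, C_1 ≅ Z^27, C_2 ≅ Z^18.

∂_1: C_1 → C_0 is given by ∂[p,q] = [q] − [p].
This gives a 9×27 integer matrix of rank 8; reducing to Smith normal form yields diagonal entries (1,1,1,1,1,1,1,1).

∂_2: C_2 → C_1 acts by ∂[p,q,r] = [q,r] − [p,r] + [p,q]. For instance
  ∂[3,4,6] = [4,6] − [3,6] + [3,4],
  ∂[5,7,9] = [7,9] − [5,9] + [5,7].
This gives a 27×18 integer matrix of rank 17; reducing to Smith normal form yields diagonal entries (1,1,1,1,1,1,1,1,1,1,1,1,1,1,1,1,1).

From H_k ≅ ker(∂_k) / im(∂_{k+1}) we obtain:

  H_0: rank C_0 − rank ∂_1 = 9 − 8 = 1, and the invariant factors of ∂_1 are all 1, so H_0 ≅ Z.
  H_1: rank ker ∂_1 − rank ∂_2 = (27 − 8) − 17 = 2, and the invariant factors of ∂_2 are all 1, so H_1 ≅ Z^2.
  H_2: rank ker ∂_2 − rank ∂_3 = (18 − 17) − 0 = 1, and there is no ∂_3, so H_2 ≅ Z.

As a check, the Euler characteristic is 9 − 27 + 18 = 0, which agrees with 1 − 2 + 1 = 0.

Hence the Betti numbers are b_0 = 1, b_1 = 2, b_2 = 1.

b_0 = 1, b_1 = 2, b_2 = 1.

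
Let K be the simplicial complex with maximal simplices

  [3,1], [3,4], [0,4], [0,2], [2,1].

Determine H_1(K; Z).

H_1 = Z.

Take the total order 0 < 1 < 2 < 3 < 4 on the vertex set. Then K (dimension 1) consists of the simplices:

  0-simplices (5): [0], [1], [2], [3], [4]
  1-simplices (5): [0,2], [0,4], [1,2], [1,3], [3,4]

so the chain groups are C_0 ≅ Z^5, C_1 ≅ Z^5.

∂_1: C_1 → C_0 sends each edge [p,q] (with p < q) to q − p. For instance
  ∂[0,4] = [4] − [0].
The resulting 5×5 matrix has rank 4, and its Smith normal form has invariant factors (1,1,1,1).

Now H_k = ker ∂_k / im ∂_{k+1}, so:

  H_1: rank ker ∂_1 − rank ∂_2 = (5 − 4) − 0 = 1, and there is no ∂_2, so H_1 ≅ Z.

(K is a triangulation of the circle S^1.)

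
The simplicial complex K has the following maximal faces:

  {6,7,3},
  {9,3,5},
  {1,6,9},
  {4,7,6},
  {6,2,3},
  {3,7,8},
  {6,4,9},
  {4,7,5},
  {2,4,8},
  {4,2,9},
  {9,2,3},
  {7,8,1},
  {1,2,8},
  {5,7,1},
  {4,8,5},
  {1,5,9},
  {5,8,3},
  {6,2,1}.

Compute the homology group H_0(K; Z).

H_0 ≅ Z.

Fix the vertex order 1 < 2 < 3 < 4 < 5 < 6 < 7 < 8 < 9 and write every simplex with vertices in increasing order. Then dim K = 2 and the simplices of K are:

  0-simplices (9): [1], [2], [3], [4], [5], [6], [7], [8], [9]
  1-simplices (27): (27 of them)
  2-simplices (18): [1,2,6], [1,2,8], [1,5,7], [1,5,9], [1,6,9], [1,7,8], [2,3,6], [2,3,9], [2,4,8], [2,4,9], [3,5,8], [3,5,9], [3,6,7], [3,7,8], [4,5,7], [4,5,8], [4,6,7], [4,6,9]

so the chain groups are C_0 ≅ Z^9, C_1 ≅ Z^27, C_2 ≅ Z^18.

∂_1: C_1 → C_0 sends each edge [p,q] (with p < q) to q − p.
The resulting 9×27 matrix has rank 8, and its Smith normal form has invariant factors (1,1,1,1,1,1,1,1).

Boundary ∂_2: C_2 → C_1 sends each 2-simplex [p,q,r] to [q,r] − [p,r] + [p,q]. For instance
  ∂[3,6,7] = [6,7] − [3,7] + [3,6],
  ∂[1,2,8] = [2,8] − [1,8] + [1,2].
The resulting 27×18 matrix has rank 18, and its Smith normal form has invariant factors (1,1,1,1,1,1,1,1,1,1,1,1,1,1,1,1,1,2).

Reading off H_k = ker ∂_k / im ∂_{k+1}:

  H_0: rank C_0 − rank ∂_1 = 9 − 8 = 1, and the invariant factors of ∂_1 are all 1, so H_0 = Z.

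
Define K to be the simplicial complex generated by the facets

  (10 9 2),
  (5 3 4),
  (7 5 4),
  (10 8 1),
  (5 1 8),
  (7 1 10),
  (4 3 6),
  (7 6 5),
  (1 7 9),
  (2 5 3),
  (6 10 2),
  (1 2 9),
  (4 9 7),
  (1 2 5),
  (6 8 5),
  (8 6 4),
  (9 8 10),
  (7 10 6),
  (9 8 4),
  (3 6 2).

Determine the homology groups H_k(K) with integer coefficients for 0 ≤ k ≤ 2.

Fix the vertex order 1 < 2 < 3 < 4 < 5 < 6 < 7 < 8 < 9 < 10 and write every simplex with vertices in increasing order. Then dim K = 2 and the simplices of K are:

  0-simplices (10): [1], [2], [3], [4], [5], [6], [7], [8], [9], [10]
  1-simplices (30): (30 of them)
  2-simplices (20): (20 of them)

Hence C_0 ≅ Z^10, C_1 ≅ Z^30, C_2 ≅ Z^20.

The boundary map ∂_1: C_1 → C_0 maps an edge to its endpoints' difference, ∂[p,q] = q − p. For instance
  ∂[3,6] = [6] − [3].
The 10×30 boundary matrix has rank 9 and Smith normal form diag(1,1,1,1,1,1,1,1,1).

The boundary map ∂_2: C_2 → C_1 sends each 2-simplex [p,q,r] to [q,r] − [p,r] + [p,q]. For instance
  ∂[2,6,10] = [6,10] − [2,10] + [2,6],
  ∂[1,5,8] = [5,8] − [1,8] + [1,5].
The 30×20 boundary matrix has rank 20 and Smith normal form diag(1,1,1,1,1,1,1,1,1,1,1,1,1,1,1,1,1,1,1,2).

From H_k ≅ ker(∂_k) / im(∂_{k+1}) we obtain:

  H_0: rank C_0 − rank ∂_1 = 10 − 9 = 1, and the invariant factors of ∂_1 are all 1, so H_0 = Z.
  H_1: rank ker ∂_1 − rank ∂_2 = (30 − 9) − 20 = 1, and ∂_2 has invariant factor 2 > 1, so H_1 = Z ⊕ Z/2.
  H_2: rank ker ∂_2 − rank ∂_3 = (20 − 20) − 0 = 0, and there is no ∂_3, so H_2 = 0.

H_0 = Z,  H_1 = Z ⊕ Z/2,  H_2 = 0.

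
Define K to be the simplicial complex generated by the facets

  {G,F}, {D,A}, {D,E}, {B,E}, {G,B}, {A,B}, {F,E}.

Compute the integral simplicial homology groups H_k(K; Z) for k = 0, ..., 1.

Take the total order A < B < D < E < F < G on the vertex set. Then K (dimension 1) consists of the simplices:

  0-simplices (6): A, B, D, E, F, G
  1-simplices (7): AB, AD, BE, BG, DE, EF, FG

Hence C_0 ≅ Z^6, C_1 ≅ Z^7.

The boundary map ∂_1: C_1 → C_0 sends each edge [p,q] (with p < q) to q − p. For instance
  ∂AD = D − A.
As a 6×7 matrix over Z this has rank 5, with invariant factors (1,1,1,1,1).

Reading off H_k = ker ∂_k / im ∂_{k+1}:

  H_0: rank C_0 − rank ∂_1 = 6 − 5 = 1, and the invariant factors of ∂_1 are all 1, so H_0 = Z.
  H_1: rank ker ∂_1 − rank ∂_2 = (7 − 5) − 0 = 2, and there is no ∂_2, so H_1 = Z^2.

As a check, the Euler characteristic is 6 − 7 = -1, which agrees with 1 − 2 = -1.

H_0 = Z,  H_1 = Z^2.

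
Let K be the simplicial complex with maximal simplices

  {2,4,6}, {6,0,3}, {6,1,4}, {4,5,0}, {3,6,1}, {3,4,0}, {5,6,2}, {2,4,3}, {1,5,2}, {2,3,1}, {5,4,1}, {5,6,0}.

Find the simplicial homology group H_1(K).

Order the vertices as 0 < 1 < 2 < 3 < 4 < 5 < 6. Listing each simplex with vertices in this order, K has dimension 2 with simplices:

  0-simplices (7): [0], [1], [2], [3], [4], [5], [6]
  1-simplices (18): [0,3], [0,4], [0,5], [0,6], [1,2], [1,3], [1,4], [1,5], [1,6], [2,3], [2,4], [2,5], [2,6], [3,4], [3,6], [4,5], [4,6], [5,6]
  2-simplices (12): [0,3,4], [0,3,6], [0,4,5], [0,5,6], [1,2,3], [1,2,5], [1,3,6], [1,4,5], [1,4,6], [2,3,4], [2,4,6], [2,5,6]

so the chain groups are C_0 ≅ Z^7, C_1 ≅ Z^18, C_2 ≅ Z^12.

∂_1: C_1 → C_0 sends each edge [p,q] (with p < q) to q − p.
The 7×18 boundary matrix has rank 6 and Smith normal form diag(1,1,1,1,1,1).

∂_2: C_2 → C_1 maps a triangle to the signed sum of its edges. For instance
  ∂[2,4,6] = [4,6] − [2,6] + [2,4],
  ∂[0,4,5] = [4,5] − [0,5] + [0,4].
This gives a 18×12 integer matrix of rank 12; reducing to Smith normal form yields diagonal entries (1,1,1,1,1,1,1,1,1,1,1,2).

From H_k ≅ ker(∂_k) / im(∂_{k+1}) we obtain:

  H_1: rank ker ∂_1 − rank ∂_2 = (18 − 6) − 12 = 0, and ∂_2 has invariant factor 2 > 1, so H_1 = Z_2.

(K is a triangulation of the real projective plane RP^2.)

H_1 = Z_2.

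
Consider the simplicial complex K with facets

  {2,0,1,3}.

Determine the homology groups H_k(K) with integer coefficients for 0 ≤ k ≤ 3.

H_0 = Z,  H_1 = 0,  H_2 = 0,  H_3 = 0.

Take the total order 0 < 1 < 2 < 3 on the vertex set. Then K (dimension 3) consists of the simplices:

  0-simplices (4): [0], [1], [2], [3]
  1-simplices (6): [0,1], [0,2], [0,3], [1,2], [1,3], [2,3]
  2-simplices (4): [0,1,2], [0,1,3], [0,2,3], [1,2,3]
  3-simplices (1): [0,1,2,3]

giving chain groups C_0 ≅ Z^4, C_1 ≅ Z^6, C_2 ≅ Z^4, C_3 ≅ Z^1.

The boundary map ∂_1: C_1 → C_0 is given by ∂[p,q] = [q] − [p]. For instance
  ∂[0,3] = [3] − [0].
This gives a 4×6 integer matrix of rank 3; reducing to Smith normal form yields diagonal entries (1,1,1).

The boundary map ∂_2: C_2 → C_1 maps a triangle to the signed sum of its edges. For instance
  ∂[0,2,3] = [2,3] − [0,3] + [0,2],
  ∂[0,1,3] = [1,3] − [0,3] + [0,1].
The resulting 6×4 matrix has rank 3, and its Smith normal form has invariant factors (1,1,1).

The boundary map ∂_3: C_3 → C_2 sends each 3-simplex σ to the alternating sum Σ_i (−1)^i (σ with its i-th vertex removed). For instance
  ∂[0,1,2,3] = [1,2,3] − [0,2,3] + [0,1,3] − [0,1,2].
The 4×1 boundary matrix has rank 1 and Smith normal form diag(1).

From H_k ≅ ker(∂_k) / im(∂_{k+1}) we obtain:

  H_0: rank C_0 − rank ∂_1 = 4 − 3 = 1, and the invariant factors of ∂_1 are all 1, so H_0 = Z.
  H_1: rank ker ∂_1 − rank ∂_2 = (6 − 3) − 3 = 0, and the invariant factors of ∂_2 are all 1, so H_1 = 0.
  H_2: rank ker ∂_2 − rank ∂_3 = (4 − 3) − 1 = 0, and the invariant factors of ∂_3 are all 1, so H_2 = 0.
  H_3: rank ker ∂_3 − rank ∂_4 = (1 − 1) − 0 = 0, and there is no ∂_4, so H_3 = 0.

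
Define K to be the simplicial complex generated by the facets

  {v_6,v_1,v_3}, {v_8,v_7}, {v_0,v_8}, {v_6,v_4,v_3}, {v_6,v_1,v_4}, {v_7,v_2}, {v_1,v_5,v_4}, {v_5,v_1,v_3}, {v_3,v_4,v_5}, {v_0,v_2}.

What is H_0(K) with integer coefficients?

H_0 ≅ Z^2.

Order the vertices as v_0 < v_1 < v_2 < v_3 < v_4 < v_5 < v_6 < v_7 < v_8. Listing each simplex with vertices in this order, K has dimension 2 with simplices:

  0-simplices (9): [v_0], [v_1], [v_2], [v_3], [v_4], [v_5], [v_6], [v_7], [v_8]
  1-simplices (13): [v_0,v_2], [v_0,v_8], [v_1,v_3], [v_1,v_4], [v_1,v_5], [v_1,v_6], [v_2,v_7], [v_3,v_4], [v_3,v_5], [v_3,v_6], [v_4,v_5], [v_4,v_6], [v_7,v_8]
  2-simplices (6): [v_1,v_3,v_5], [v_1,v_3,v_6], [v_1,v_4,v_5], [v_1,v_4,v_6], [v_3,v_4,v_5], [v_3,v_4,v_6]

so the chain groups are C_0 ≅ Z^9, C_1 ≅ Z^13, C_2 ≅ Z^6.

Boundary ∂_1: C_1 → C_0 is given by ∂[p,q] = [q] − [p].
This gives a 9×13 integer matrix of rank 7; reducing to Smith normal form yields diagonal entries (1,1,1,1,1,1,1).

The boundary map ∂_2: C_2 → C_1 maps a triangle to the signed sum of its edges. For instance
  ∂[v_1,v_3,v_6] = [v_3,v_6] − [v_1,v_6] + [v_1,v_3],
  ∂[v_3,v_4,v_6] = [v_4,v_6] − [v_3,v_6] + [v_3,v_4].
The 13×6 boundary matrix has rank 5 and Smith normal form diag(1,1,1,1,1).

From H_k ≅ ker(∂_k) / im(∂_{k+1}) we obtain:

  H_0: rank C_0 − rank ∂_1 = 9 − 7 = 2, and the invariant factors of ∂_1 are all 1, so H_0 = Z^2.

(K is a triangulation of the disjoint union of the 2-sphere S^2 and the circle S^1.)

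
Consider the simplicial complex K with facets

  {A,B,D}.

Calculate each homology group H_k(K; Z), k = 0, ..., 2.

H_0 ≅ Z,  H_1 = 0,  H_2 = 0.

Order the vertices as A < B < D. Listing each simplex with vertices in this order, K has dimension 2 with simplices:

  0-simplices (3): A, B, D
  1-simplices (3): AB, AD, BD
  2-simplices (1): ABD

Hence C_0 ≅ Z^3, C_1 ≅ Z^3, C_2 ≅ Z^1.

∂_1: C_1 → C_0 maps an edge to its endpoints' difference, ∂[p,q] = q − p. For instance
  ∂AB = B − A.
The resulting 3×3 matrix has rank 2, and its Smith normal form has invariant factors (1,1).

Boundary ∂_2: C_2 → C_1 acts by ∂[p,q,r] = [q,r] − [p,r] + [p,q]. For instance
  ∂ABD = BD − AD + AB.
The 3×1 boundary matrix has rank 1 and Smith normal form diag(1).

Computing H_k = (kernel of ∂_k) / (image of ∂_{k+1}):

  H_0: rank C_0 − rank ∂_1 = 3 − 2 = 1, and the invariant factors of ∂_1 are all 1, so H_0 ≅ Z.
  H_1: rank ker ∂_1 − rank ∂_2 = (3 − 2) − 1 = 0, and the invariant factors of ∂_2 are all 1, so H_1 ≅ 0.
  H_2: rank ker ∂_2 − rank ∂_3 = (1 − 1) − 0 = 0, and there is no ∂_3, so H_2 ≅ 0.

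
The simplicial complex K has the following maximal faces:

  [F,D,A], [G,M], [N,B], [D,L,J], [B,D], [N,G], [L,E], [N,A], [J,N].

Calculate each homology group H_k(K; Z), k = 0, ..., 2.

H_0 = Z,  H_1 = Z^2,  H_2 = 0.

We work with the vertex ordering A < B < D < E < F < G < J < L < M < N. The simplices of K, each written with vertices in increasing order, are:

  0-simplices (10): A, B, D, E, F, G, J, L, M, N
  1-simplices (13): AD, AF, AN, BD, BN, DF, DJ, DL, EL, GM, GN, JL, JN
  2-simplices (2): ADF, DJL

Hence C_0 ≅ Z^10, C_1 ≅ Z^13, C_2 ≅ Z^2.

The boundary map ∂_1: C_1 → C_0 maps an edge to its endpoints' difference, ∂[p,q] = q − p.
The resulting 10×13 matrix has rank 9, and its Smith normal form has invariant factors (1,1,1,1,1,1,1,1,1).

Boundary ∂_2: C_2 → C_1 maps a triangle to the signed sum of its edges. For instance
  ∂DJL = JL − DL + DJ,
  ∂ADF = DF − AF + AD.
The 13×2 boundary matrix has rank 2 and Smith normal form diag(1,1).

Now H_k = ker ∂_k / im ∂_{k+1}, so:

  H_0: rank C_0 − rank ∂_1 = 10 − 9 = 1, and the invariant factors of ∂_1 are all 1, so H_0 = Z.
  H_1: rank ker ∂_1 − rank ∂_2 = (13 − 9) − 2 = 2, and the invariant factors of ∂_2 are all 1, so H_1 = Z^2.
  H_2: rank ker ∂_2 − rank ∂_3 = (2 − 2) − 0 = 0, and there is no ∂_3, so H_2 = 0.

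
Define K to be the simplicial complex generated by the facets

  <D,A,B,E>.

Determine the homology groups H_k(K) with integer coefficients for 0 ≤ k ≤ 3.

H_0 = Z,  H_1 = 0,  H_2 = 0,  H_3 = 0.

K has 4 vertices, 6 edges, 4 triangles, 1 3-simplex.
rank ∂_0 = 0, rank ∂_1 = 3 ⇒ b_0 = 4 − 0 − 3 = 1; all invariant factors of ∂_1 are 1 so no torsion. So H_0 = Z.
rank ∂_1 = 3, rank ∂_2 = 3 ⇒ b_1 = 6 − 3 − 3 = 0; all invariant factors of ∂_2 are 1 so no torsion. So H_1 = 0.
rank ∂_2 = 3, rank ∂_3 = 1 ⇒ b_2 = 4 − 3 − 1 = 0; all invariant factors of ∂_3 are 1 so no torsion. So H_2 = 0.
rank ∂_3 = 1, rank ∂_4 = 0 ⇒ b_3 = 1 − 1 − 0 = 0. So H_3 = 0.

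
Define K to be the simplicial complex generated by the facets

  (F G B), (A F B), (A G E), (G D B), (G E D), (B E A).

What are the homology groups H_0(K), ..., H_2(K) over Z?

H_0 ≅ Z,  H_1 ≅ Z,  H_2 = 0.

K has 6 vertices, 12 edges, 6 triangles.
rank ∂_0 = 0, rank ∂_1 = 5 ⇒ b_0 = 6 − 0 − 5 = 1; all invariant factors of ∂_1 are 1 so no torsion. So H_0 ≅ Z.
rank ∂_1 = 5, rank ∂_2 = 6 ⇒ b_1 = 12 − 5 − 6 = 1; all invariant factors of ∂_2 are 1 so no torsion. So H_1 ≅ Z.
rank ∂_2 = 6, rank ∂_3 = 0 ⇒ b_2 = 6 − 6 − 0 = 0. So H_2 ≅ 0.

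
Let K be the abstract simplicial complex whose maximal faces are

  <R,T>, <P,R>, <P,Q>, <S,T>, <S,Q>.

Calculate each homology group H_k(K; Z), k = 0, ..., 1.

Take the total order P < Q < R < S < T on the vertex set. Then K (dimension 1) consists of the simplices:

  0-simplices (5): P, Q, R, S, T
  1-simplices (5): PQ, PR, QS, RT, ST

Hence C_0 ≅ Z^5, C_1 ≅ Z^5.

∂_1: C_1 → C_0 sends each edge [p,q] (with p < q) to q − p. For instance
  ∂PR = R − P.
This gives a 5×5 integer matrix of rank 4; reducing to Smith normal form yields diagonal entries (1,1,1,1).

From H_k ≅ ker(∂_k) / im(∂_{k+1}) we obtain:

  H_0: rank C_0 − rank ∂_1 = 5 − 4 = 1, and the invariant factors of ∂_1 are all 1, so H_0 ≅ Z.
  H_1: rank ker ∂_1 − rank ∂_2 = (5 − 4) − 0 = 1, and there is no ∂_2, so H_1 ≅ Z.

H_0 ≅ Z,  H_1 ≅ Z.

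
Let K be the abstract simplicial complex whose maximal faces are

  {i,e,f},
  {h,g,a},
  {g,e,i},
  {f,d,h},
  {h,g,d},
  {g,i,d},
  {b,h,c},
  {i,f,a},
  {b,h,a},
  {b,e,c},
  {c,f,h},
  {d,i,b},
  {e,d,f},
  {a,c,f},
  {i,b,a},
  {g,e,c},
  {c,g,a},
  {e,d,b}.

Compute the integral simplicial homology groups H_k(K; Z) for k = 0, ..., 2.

H_0 = Z,  H_1 = Z ⊕ Z/2,  H_2 = 0.

We work with the vertex ordering a < b < c < d < e < f < g < h < i. The simplices of K, each written with vertices in increasing order, are:

  0-simplices (9): a, b, c, d, e, f, g, h, i
  1-simplices (27): ab, ac, af, ag, ah, ai, bc, bd, be, bh, bi, ce, cf, cg, ch, de, df, dg, dh, di, ef, eg, ei, fh, fi, gh, gi
  2-simplices (18): abh, abi, acf, acg, afi, agh, bce, bch, bde, bdi, ceg, cfh, def, dfh, dgh, dgi, efi, egi

so the chain groups are C_0 ≅ Z^9, C_1 ≅ Z^27, C_2 ≅ Z^18.

∂_1: C_1 → C_0 sends each edge [p,q] (with p < q) to q − p. For instance
  ∂di = i − d.
This gives a 9×27 integer matrix of rank 8; reducing to Smith normal form yields diagonal entries (1,1,1,1,1,1,1,1).

∂_2: C_2 → C_1 maps a triangle to the signed sum of its edges. For instance
  ∂bdi = di − bi + bd,
  ∂dfh = fh − dh + df.
This gives a 27×18 integer matrix of rank 18; reducing to Smith normal form yields diagonal entries (1,1,1,1,1,1,1,1,1,1,1,1,1,1,1,1,1,2).

Computing H_k = (kernel of ∂_k) / (image of ∂_{k+1}):

  H_0: rank C_0 − rank ∂_1 = 9 − 8 = 1, and the invariant factors of ∂_1 are all 1, so H_0 ≅ Z.
  H_1: rank ker ∂_1 − rank ∂_2 = (27 − 8) − 18 = 1, and ∂_2 has invariant factor 2 > 1, so H_1 ≅ Z ⊕ Z/2.
  H_2: rank ker ∂_2 − rank ∂_3 = (18 − 18) − 0 = 0, and there is no ∂_3, so H_2 ≅ 0.

(K is a triangulation of the Klein bottle.)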